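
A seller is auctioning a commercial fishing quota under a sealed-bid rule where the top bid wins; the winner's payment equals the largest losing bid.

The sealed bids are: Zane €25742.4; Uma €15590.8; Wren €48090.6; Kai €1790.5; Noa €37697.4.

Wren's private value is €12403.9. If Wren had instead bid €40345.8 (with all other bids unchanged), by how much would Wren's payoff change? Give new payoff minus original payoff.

The highest bid among the other bidders is €37697.4; Wren's bid doesn't change that.
Original bid €48090.6: Wren is highest, pays the top rival bid €37697.4; payoff €12403.9 − €37697.4 = −€25293.5.
Alternative bid €40345.8: Wren is highest, pays the top rival bid €37697.4; payoff €12403.9 − €37697.4 = −€25293.5.
Change in payoff = −€25293.5 − (−€25293.5) = €0.

€0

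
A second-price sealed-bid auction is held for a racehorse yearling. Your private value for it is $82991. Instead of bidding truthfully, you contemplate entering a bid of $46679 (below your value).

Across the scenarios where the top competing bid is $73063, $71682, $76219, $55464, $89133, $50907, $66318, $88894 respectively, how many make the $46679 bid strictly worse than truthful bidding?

The deviation hurts exactly when the highest competing bid lies strictly between $46679 and $82991 — underbidding then forfeits a profitable win.
$73063: inside the interval → strictly worse (loss $9928).
$71682: inside the interval → strictly worse (loss $11309).
$76219: inside the interval → strictly worse (loss $6772).
$55464: inside the interval → strictly worse (loss $27527).
$89133: above both → same outcome either way.
$50907: inside the interval → strictly worse (loss $32084).
$66318: inside the interval → strictly worse (loss $16673).
$88894: above both → same outcome either way.
Count: 6.

6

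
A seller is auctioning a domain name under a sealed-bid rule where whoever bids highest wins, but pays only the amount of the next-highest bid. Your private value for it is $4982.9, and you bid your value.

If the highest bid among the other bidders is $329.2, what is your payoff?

$4653.7

Your bid $4982.9 exceeds the highest competing bid $329.2, so you win.
In a second-price auction the winner pays the second-highest bid, $329.2.
Payoff = value − price = $4982.9 − $329.2 = $4653.7.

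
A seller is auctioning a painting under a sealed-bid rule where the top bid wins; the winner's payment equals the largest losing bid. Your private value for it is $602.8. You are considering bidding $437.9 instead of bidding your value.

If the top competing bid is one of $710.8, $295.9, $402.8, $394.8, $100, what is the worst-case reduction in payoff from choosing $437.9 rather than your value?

$0

$710.8: same outcome either way → loss $0.
$295.9: same outcome either way → loss $0.
$402.8: same outcome either way → loss $0.
$394.8: same outcome either way → loss $0.
$100: same outcome either way → loss $0.
Maximum loss: $0.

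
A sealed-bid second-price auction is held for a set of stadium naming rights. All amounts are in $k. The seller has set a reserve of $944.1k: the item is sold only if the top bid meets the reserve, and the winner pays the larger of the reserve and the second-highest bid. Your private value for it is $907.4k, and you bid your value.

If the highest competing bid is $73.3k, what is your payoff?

Your bid $907.4k is the highest bid but falls below the reserve $944.1k, so the item goes unsold. Payoff $0k.

$0k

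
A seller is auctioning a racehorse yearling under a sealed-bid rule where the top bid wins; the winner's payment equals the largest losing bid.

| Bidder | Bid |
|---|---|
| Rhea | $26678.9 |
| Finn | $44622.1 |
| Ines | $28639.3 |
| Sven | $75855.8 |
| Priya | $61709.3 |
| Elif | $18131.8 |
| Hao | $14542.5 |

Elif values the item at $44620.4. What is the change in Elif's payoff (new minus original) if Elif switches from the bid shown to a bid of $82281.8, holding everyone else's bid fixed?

The highest bid among the other bidders is $75855.8; Elif's bid doesn't change that.
Original bid $18131.8: Elif is not highest (top rival bid is $75855.8); payoff $0.
Alternative bid $82281.8: Elif is highest, pays the top rival bid $75855.8; payoff $44620.4 − $75855.8 = −$31235.4.
Change in payoff = −$31235.4 − ($0) = −$31235.4.

−$31235.4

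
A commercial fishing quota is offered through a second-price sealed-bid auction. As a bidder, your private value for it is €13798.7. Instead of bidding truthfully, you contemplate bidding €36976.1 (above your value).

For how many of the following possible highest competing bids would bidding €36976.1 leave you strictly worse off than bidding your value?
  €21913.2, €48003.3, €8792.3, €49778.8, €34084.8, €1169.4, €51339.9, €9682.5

2

The deviation hurts exactly when the highest competing bid lies strictly between €13798.7 and €36976.1 — overbidding then wins at a price above your value.
€21913.2: inside the interval → strictly worse (loss €8114.5).
€48003.3: above both → same outcome either way.
€8792.3: below both → same outcome either way.
€49778.8: above both → same outcome either way.
€34084.8: inside the interval → strictly worse (loss €20286.1).
€1169.4: below both → same outcome either way.
€51339.9: above both → same outcome either way.
€9682.5: below both → same outcome either way.
Count: 2.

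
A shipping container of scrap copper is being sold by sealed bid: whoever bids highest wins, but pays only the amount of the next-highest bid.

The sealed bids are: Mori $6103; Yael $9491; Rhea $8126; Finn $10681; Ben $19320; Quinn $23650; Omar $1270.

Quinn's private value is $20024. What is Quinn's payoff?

Highest bid: Quinn at $23650, so Quinn wins.
Second-highest bid: Ben at $19320 — that is the price the winner pays.
Quinn's payoff = value − price = $20024 − $19320 = $704.

$704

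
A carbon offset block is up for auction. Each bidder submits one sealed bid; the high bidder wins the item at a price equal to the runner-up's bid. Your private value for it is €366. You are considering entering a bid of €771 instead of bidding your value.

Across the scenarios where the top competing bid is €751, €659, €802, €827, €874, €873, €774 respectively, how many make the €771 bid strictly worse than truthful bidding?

The deviation hurts exactly when the highest competing bid lies strictly between €366 and €771 — overbidding then wins at a price above your value.
€751: inside the interval → strictly worse (loss €385).
€659: inside the interval → strictly worse (loss €293).
€802: above both → same outcome either way.
€827: above both → same outcome either way.
€874: above both → same outcome either way.
€873: above both → same outcome either way.
€774: above both → same outcome either way.
Count: 2.

2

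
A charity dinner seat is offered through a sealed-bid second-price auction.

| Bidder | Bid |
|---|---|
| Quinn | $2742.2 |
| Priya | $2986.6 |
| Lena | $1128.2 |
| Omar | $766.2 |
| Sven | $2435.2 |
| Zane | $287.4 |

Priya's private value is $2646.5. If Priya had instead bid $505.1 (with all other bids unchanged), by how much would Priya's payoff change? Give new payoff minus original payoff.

$95.7

The highest bid among the other bidders is $2742.2; Priya's bid doesn't change that.
Original bid $2986.6: Priya is highest, pays the top rival bid $2742.2; payoff $2646.5 − $2742.2 = −$95.7.
Alternative bid $505.1: Priya is not highest (top rival bid is $2742.2); payoff $0.
Change in payoff = $0 − (−$95.7) = $95.7.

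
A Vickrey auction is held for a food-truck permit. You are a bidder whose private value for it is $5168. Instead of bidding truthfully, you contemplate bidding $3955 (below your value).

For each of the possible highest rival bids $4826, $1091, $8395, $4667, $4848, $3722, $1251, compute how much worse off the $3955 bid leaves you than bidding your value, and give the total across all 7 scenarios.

The deviation costs you only when the competing bid falls strictly between $3955 and $5168; elsewhere both bids give the same outcome.
$4826: truthful payoff $342, deviation payoff $0 → loss $342.
$1091: outcomes coincide → loss $0.
$8395: outcomes coincide → loss $0.
$4667: truthful payoff $501, deviation payoff $0 → loss $501.
$4848: truthful payoff $320, deviation payoff $0 → loss $320.
$3722: outcomes coincide → loss $0.
$1251: outcomes coincide → loss $0.
Total loss = $342 + $501 + $320 = $1163.

$1163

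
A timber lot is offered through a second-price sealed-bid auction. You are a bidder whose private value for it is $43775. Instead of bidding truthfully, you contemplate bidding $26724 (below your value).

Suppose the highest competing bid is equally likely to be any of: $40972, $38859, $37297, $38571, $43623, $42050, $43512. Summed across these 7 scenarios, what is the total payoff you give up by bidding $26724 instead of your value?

The deviation costs you only when the competing bid falls strictly between $26724 and $43775; elsewhere both bids give the same outcome.
$40972: truthful payoff $2803, deviation payoff $0 → loss $2803.
$38859: truthful payoff $4916, deviation payoff $0 → loss $4916.
$37297: truthful payoff $6478, deviation payoff $0 → loss $6478.
$38571: truthful payoff $5204, deviation payoff $0 → loss $5204.
$43623: truthful payoff $152, deviation payoff $0 → loss $152.
$42050: truthful payoff $1725, deviation payoff $0 → loss $1725.
$43512: truthful payoff $263, deviation payoff $0 → loss $263.
Total loss = $2803 + $4916 + $6478 + $5204 + $152 + $1725 + $263 = $21541.
Truthful bidding weakly dominates here: raising your bid can only win items priced above your value, and lowering it can only forfeit items priced below.

$21541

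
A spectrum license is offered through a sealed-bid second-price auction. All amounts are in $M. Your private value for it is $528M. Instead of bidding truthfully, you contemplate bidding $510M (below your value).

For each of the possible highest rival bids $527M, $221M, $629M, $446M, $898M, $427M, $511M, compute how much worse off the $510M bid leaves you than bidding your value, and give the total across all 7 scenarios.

The deviation costs you only when the competing bid falls strictly between $510M and $528M; elsewhere both bids give the same outcome.
$527M: truthful payoff $1M, deviation payoff $0M → loss $1M.
$221M: outcomes coincide → loss $0M.
$629M: outcomes coincide → loss $0M.
$446M: outcomes coincide → loss $0M.
$898M: outcomes coincide → loss $0M.
$427M: outcomes coincide → loss $0M.
$511M: truthful payoff $17M, deviation payoff $0M → loss $17M.
Total loss = $1M + $17M = $18M.
In a second-price auction your bid sets only whether you win, not what you pay, so bidding your true value is weakly dominant.

$18M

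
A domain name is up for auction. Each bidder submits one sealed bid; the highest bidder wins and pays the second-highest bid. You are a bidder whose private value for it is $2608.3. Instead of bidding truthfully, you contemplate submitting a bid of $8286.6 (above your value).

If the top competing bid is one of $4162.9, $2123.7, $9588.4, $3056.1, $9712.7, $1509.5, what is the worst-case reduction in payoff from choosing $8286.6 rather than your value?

$1554.6

$4162.9: truthful gives $0, deviation gives −$1554.6 → loss $1554.6.
$2123.7: same outcome either way → loss $0.
$9588.4: same outcome either way → loss $0.
$3056.1: truthful gives $0, deviation gives −$447.8 → loss $447.8.
$9712.7: same outcome either way → loss $0.
$1509.5: same outcome either way → loss $0.
Maximum loss: $1554.6.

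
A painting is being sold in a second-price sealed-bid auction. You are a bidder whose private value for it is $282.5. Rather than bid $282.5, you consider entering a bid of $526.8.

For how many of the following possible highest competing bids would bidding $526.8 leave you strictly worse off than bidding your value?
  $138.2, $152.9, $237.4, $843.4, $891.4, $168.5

The deviation hurts exactly when the highest competing bid lies strictly between $282.5 and $526.8 — overbidding then wins at a price above your value.
$138.2: below both → same outcome either way.
$152.9: below both → same outcome either way.
$237.4: below both → same outcome either way.
$843.4: above both → same outcome either way.
$891.4: above both → same outcome either way.
$168.5: below both → same outcome either way.
Count: 0.

0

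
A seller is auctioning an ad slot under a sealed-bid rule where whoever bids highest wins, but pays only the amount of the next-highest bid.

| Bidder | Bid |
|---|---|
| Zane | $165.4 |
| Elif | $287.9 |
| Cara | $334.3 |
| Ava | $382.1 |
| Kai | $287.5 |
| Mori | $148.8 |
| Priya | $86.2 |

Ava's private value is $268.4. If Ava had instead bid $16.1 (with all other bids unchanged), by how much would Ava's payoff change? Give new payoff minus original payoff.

The highest bid among the other bidders is $334.3; Ava's bid doesn't change that.
Original bid $382.1: Ava is highest, pays the top rival bid $334.3; payoff $268.4 − $334.3 = −$65.9.
Alternative bid $16.1: Ava is not highest (top rival bid is $334.3); payoff $0.
Change in payoff = $0 − (−$65.9) = $65.9.

$65.9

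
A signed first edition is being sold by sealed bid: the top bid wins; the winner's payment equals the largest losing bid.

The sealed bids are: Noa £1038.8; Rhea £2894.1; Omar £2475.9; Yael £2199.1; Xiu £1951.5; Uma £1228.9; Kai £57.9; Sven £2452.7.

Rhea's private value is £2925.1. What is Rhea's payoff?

£449.2

Highest bid: Rhea at £2894.1, so Rhea wins.
Second-highest bid: Omar at £2475.9 — that is the price the winner pays.
Rhea's payoff = value − price = £2925.1 − £2475.9 = £449.2.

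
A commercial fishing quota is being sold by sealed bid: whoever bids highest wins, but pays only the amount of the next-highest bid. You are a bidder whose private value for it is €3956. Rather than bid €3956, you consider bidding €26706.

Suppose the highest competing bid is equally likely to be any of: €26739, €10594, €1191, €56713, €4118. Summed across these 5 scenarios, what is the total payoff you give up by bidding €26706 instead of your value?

€6800

The deviation costs you only when the competing bid falls strictly between €3956 and €26706; elsewhere both bids give the same outcome.
€26739: outcomes coincide → loss €0.
€10594: truthful payoff €0, deviation payoff −€6638 → loss €6638.
€1191: outcomes coincide → loss €0.
€56713: outcomes coincide → loss €0.
€4118: truthful payoff €0, deviation payoff −€162 → loss €162.
Total loss = €6638 + €162 = €6800.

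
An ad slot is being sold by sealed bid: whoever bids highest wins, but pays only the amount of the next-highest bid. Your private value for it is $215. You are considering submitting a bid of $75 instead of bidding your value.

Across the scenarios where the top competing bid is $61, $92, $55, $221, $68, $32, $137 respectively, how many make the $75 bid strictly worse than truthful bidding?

2

The deviation hurts exactly when the highest competing bid lies strictly between $75 and $215 — underbidding then forfeits a profitable win.
$61: below both → same outcome either way.
$92: inside the interval → strictly worse (loss $123).
$55: below both → same outcome either way.
$221: above both → same outcome either way.
$68: below both → same outcome either way.
$32: below both → same outcome either way.
$137: inside the interval → strictly worse (loss $78).
Count: 2.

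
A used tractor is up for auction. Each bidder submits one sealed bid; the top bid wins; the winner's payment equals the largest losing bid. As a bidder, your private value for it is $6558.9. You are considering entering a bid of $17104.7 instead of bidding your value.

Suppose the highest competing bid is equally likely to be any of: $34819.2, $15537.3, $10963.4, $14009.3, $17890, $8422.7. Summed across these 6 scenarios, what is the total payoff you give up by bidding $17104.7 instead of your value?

$22697.1

The deviation costs you only when the competing bid falls strictly between $6558.9 and $17104.7; elsewhere both bids give the same outcome.
$34819.2: outcomes coincide → loss $0.
$15537.3: truthful payoff $0, deviation payoff −$8978.4 → loss $8978.4.
$10963.4: truthful payoff $0, deviation payoff −$4404.5 → loss $4404.5.
$14009.3: truthful payoff $0, deviation payoff −$7450.4 → loss $7450.4.
$17890: outcomes coincide → loss $0.
$8422.7: truthful payoff $0, deviation payoff −$1863.8 → loss $1863.8.
Total loss = $8978.4 + $4404.5 + $7450.4 + $1863.8 = $22697.1.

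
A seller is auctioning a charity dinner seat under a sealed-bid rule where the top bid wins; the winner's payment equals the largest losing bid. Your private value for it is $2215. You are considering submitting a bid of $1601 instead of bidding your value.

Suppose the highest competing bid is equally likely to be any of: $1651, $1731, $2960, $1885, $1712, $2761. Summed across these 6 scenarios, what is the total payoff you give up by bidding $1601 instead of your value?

$1881

The deviation costs you only when the competing bid falls strictly between $1601 and $2215; elsewhere both bids give the same outcome.
$1651: truthful payoff $564, deviation payoff $0 → loss $564.
$1731: truthful payoff $484, deviation payoff $0 → loss $484.
$2960: outcomes coincide → loss $0.
$1885: truthful payoff $330, deviation payoff $0 → loss $330.
$1712: truthful payoff $503, deviation payoff $0 → loss $503.
$2761: outcomes coincide → loss $0.
Total loss = $564 + $484 + $330 + $503 = $1881.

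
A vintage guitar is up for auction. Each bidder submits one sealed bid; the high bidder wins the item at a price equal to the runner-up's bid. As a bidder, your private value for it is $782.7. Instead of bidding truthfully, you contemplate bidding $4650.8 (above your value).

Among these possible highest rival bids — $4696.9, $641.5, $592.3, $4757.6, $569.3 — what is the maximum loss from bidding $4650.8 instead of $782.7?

$4696.9: same outcome either way → loss $0.
$641.5: same outcome either way → loss $0.
$592.3: same outcome either way → loss $0.
$4757.6: same outcome either way → loss $0.
$569.3: same outcome either way → loss $0.
Maximum loss: $0.

$0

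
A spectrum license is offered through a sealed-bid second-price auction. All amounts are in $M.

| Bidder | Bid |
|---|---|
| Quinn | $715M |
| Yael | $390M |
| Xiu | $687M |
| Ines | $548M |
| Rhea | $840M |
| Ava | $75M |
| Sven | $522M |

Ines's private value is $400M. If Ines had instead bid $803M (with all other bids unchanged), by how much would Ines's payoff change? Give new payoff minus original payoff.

The highest bid among the other bidders is $840M; Ines's bid doesn't change that.
Original bid $548M: Ines is not highest (top rival bid is $840M); payoff $0M.
Alternative bid $803M: Ines is not highest (top rival bid is $840M); payoff $0M.
Change in payoff = $0M − ($0M) = $0M.

$0M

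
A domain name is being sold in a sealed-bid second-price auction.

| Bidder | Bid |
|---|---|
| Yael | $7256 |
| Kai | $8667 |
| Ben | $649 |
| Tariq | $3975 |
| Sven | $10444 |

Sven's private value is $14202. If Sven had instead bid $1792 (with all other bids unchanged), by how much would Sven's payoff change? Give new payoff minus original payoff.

−$5535

The highest bid among the other bidders is $8667; Sven's bid doesn't change that.
Original bid $10444: Sven is highest, pays the top rival bid $8667; payoff $14202 − $8667 = $5535.
Alternative bid $1792: Sven is not highest (top rival bid is $8667); payoff $0.
Change in payoff = $0 − ($5535) = −$5535.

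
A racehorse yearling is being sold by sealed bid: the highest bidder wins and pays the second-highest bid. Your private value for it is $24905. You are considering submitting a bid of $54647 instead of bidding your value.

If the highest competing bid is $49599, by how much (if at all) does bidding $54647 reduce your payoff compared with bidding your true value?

Bidding your value $24905: you lose (since $24905 < $49599). Payoff $0.
Bidding $54647: you win and pay $49599. Payoff $24905 − $49599 = −$24694.
The competing bid $49599 lies between your value and your inflated bid, so overbidding wins an item priced above your value.
Loss from deviating = $0 − (−$24694) = $24694.
Because the price is fixed by the runner-up's bid, deviating from your value can only change a good outcome into a bad one — never the reverse.

$24694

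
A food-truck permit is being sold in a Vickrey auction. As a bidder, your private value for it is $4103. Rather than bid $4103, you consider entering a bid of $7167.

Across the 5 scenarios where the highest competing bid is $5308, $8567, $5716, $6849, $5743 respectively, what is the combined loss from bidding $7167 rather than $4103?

The deviation costs you only when the competing bid falls strictly between $4103 and $7167; elsewhere both bids give the same outcome.
$5308: truthful payoff $0, deviation payoff −$1205 → loss $1205.
$8567: outcomes coincide → loss $0.
$5716: truthful payoff $0, deviation payoff −$1613 → loss $1613.
$6849: truthful payoff $0, deviation payoff −$2746 → loss $2746.
$5743: truthful payoff $0, deviation payoff −$1640 → loss $1640.
Total loss = $1205 + $1613 + $2746 + $1640 = $7204.
Truthful bidding weakly dominates here: raising your bid can only win items priced above your value, and lowering it can only forfeit items priced below.

$7204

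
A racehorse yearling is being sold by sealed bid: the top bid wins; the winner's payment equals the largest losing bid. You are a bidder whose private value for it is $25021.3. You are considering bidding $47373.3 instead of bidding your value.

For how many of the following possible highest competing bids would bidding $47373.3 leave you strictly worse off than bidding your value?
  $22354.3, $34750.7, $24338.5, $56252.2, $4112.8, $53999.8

The deviation hurts exactly when the highest competing bid lies strictly between $25021.3 and $47373.3 — overbidding then wins at a price above your value.
$22354.3: below both → same outcome either way.
$34750.7: inside the interval → strictly worse (loss $9729.4).
$24338.5: below both → same outcome either way.
$56252.2: above both → same outcome either way.
$4112.8: below both → same outcome either way.
$53999.8: above both → same outcome either way.
Count: 1.

1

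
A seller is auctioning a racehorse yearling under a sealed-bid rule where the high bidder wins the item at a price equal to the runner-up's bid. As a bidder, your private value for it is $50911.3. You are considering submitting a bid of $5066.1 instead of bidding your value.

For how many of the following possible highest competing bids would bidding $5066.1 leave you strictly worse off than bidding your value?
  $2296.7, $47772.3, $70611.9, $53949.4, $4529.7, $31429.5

2

The deviation hurts exactly when the highest competing bid lies strictly between $5066.1 and $50911.3 — underbidding then forfeits a profitable win.
$2296.7: below both → same outcome either way.
$47772.3: inside the interval → strictly worse (loss $3139).
$70611.9: above both → same outcome either way.
$53949.4: above both → same outcome either way.
$4529.7: below both → same outcome either way.
$31429.5: inside the interval → strictly worse (loss $19481.8).
Count: 2.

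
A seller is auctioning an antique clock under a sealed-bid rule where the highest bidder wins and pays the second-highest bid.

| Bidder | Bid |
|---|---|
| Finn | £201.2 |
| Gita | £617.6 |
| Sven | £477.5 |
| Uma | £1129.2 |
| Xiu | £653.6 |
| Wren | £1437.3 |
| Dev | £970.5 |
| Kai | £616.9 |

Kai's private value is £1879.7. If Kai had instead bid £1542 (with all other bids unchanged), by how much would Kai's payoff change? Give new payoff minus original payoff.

The highest bid among the other bidders is £1437.3; Kai's bid doesn't change that.
Original bid £616.9: Kai is not highest (top rival bid is £1437.3); payoff £0.
Alternative bid £1542: Kai is highest, pays the top rival bid £1437.3; payoff £1879.7 − £1437.3 = £442.4.
Change in payoff = £442.4 − (£0) = £442.4.

£442.4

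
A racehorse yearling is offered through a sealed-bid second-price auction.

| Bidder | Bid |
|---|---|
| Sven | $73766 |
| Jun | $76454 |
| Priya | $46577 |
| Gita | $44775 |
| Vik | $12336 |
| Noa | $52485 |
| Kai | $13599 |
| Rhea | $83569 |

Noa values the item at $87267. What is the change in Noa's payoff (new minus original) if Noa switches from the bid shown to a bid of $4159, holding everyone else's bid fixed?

The highest bid among the other bidders is $83569; Noa's bid doesn't change that.
Original bid $52485: Noa is not highest (top rival bid is $83569); payoff $0.
Alternative bid $4159: Noa is not highest (top rival bid is $83569); payoff $0.
Change in payoff = $0 − ($0) = $0.

$0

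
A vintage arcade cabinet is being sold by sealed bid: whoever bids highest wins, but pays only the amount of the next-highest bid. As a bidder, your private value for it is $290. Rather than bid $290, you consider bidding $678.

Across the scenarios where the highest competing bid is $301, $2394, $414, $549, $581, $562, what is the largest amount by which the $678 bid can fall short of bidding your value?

$291

$301: truthful gives $0, deviation gives −$11 → loss $11.
$2394: same outcome either way → loss $0.
$414: truthful gives $0, deviation gives −$124 → loss $124.
$549: truthful gives $0, deviation gives −$259 → loss $259.
$581: truthful gives $0, deviation gives −$291 → loss $291.
$562: truthful gives $0, deviation gives −$272 → loss $272.
Maximum loss: $291.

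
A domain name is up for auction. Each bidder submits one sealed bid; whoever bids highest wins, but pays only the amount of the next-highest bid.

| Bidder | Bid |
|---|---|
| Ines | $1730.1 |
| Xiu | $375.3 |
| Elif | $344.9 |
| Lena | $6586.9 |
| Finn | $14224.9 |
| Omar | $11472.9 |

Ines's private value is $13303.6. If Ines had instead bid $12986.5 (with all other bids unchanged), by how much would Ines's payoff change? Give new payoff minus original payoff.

The highest bid among the other bidders is $14224.9; Ines's bid doesn't change that.
Original bid $1730.1: Ines is not highest (top rival bid is $14224.9); payoff $0.
Alternative bid $12986.5: Ines is not highest (top rival bid is $14224.9); payoff $0.
Change in payoff = $0 − ($0) = $0.

$0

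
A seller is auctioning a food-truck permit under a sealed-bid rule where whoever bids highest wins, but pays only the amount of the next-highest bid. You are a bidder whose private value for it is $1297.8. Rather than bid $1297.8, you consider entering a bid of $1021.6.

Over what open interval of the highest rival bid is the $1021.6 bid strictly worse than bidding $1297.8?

If the competing bid is below $1021.6, both bids win at the same price — no difference.
If it is above $1297.8, both bids lose — no difference.
If it lies strictly between $1021.6 and $1297.8, bidding your value wins at a price below your value (positive payoff) while bidding $1021.6 loses (payoff 0).
So the deviation strictly hurts on the open interval ($1021.6, $1297.8).
In a second-price auction your bid sets only whether you win, not what you pay, so bidding your true value is weakly dominant.

($1021.6, $1297.8)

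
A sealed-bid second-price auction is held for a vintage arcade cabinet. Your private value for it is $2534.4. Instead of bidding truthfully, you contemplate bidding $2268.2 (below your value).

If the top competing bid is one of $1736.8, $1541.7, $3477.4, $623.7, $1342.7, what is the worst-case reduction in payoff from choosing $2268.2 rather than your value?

$1736.8: same outcome either way → loss $0.
$1541.7: same outcome either way → loss $0.
$3477.4: same outcome either way → loss $0.
$623.7: same outcome either way → loss $0.
$1342.7: same outcome either way → loss $0.
Maximum loss: $0.

$0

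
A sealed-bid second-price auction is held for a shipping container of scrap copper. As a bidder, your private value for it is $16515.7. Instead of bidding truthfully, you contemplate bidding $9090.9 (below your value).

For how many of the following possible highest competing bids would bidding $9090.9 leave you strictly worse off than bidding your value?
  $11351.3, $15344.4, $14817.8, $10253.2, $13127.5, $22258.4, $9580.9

6

The deviation hurts exactly when the highest competing bid lies strictly between $9090.9 and $16515.7 — underbidding then forfeits a profitable win.
$11351.3: inside the interval → strictly worse (loss $5164.4).
$15344.4: inside the interval → strictly worse (loss $1171.3).
$14817.8: inside the interval → strictly worse (loss $1697.9).
$10253.2: inside the interval → strictly worse (loss $6262.5).
$13127.5: inside the interval → strictly worse (loss $3388.2).
$22258.4: above both → same outcome either way.
$9580.9: inside the interval → strictly worse (loss $6934.8).
Count: 6.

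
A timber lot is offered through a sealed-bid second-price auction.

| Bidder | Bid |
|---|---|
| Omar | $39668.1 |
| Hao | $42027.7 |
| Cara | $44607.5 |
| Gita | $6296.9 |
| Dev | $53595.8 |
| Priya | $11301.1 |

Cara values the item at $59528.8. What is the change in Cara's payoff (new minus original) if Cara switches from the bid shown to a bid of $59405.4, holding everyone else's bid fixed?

$5933

The highest bid among the other bidders is $53595.8; Cara's bid doesn't change that.
Original bid $44607.5: Cara is not highest (top rival bid is $53595.8); payoff $0.
Alternative bid $59405.4: Cara is highest, pays the top rival bid $53595.8; payoff $59528.8 − $53595.8 = $5933.
Change in payoff = $5933 − ($0) = $5933.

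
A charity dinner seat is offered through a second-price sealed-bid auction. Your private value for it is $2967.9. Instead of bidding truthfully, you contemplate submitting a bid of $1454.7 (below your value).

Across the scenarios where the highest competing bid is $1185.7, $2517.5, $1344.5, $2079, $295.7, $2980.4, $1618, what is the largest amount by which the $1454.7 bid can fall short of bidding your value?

$1349.9

$1185.7: same outcome either way → loss $0.
$2517.5: truthful gives $450.4, deviation gives $0 → loss $450.4.
$1344.5: same outcome either way → loss $0.
$2079: truthful gives $888.9, deviation gives $0 → loss $888.9.
$295.7: same outcome either way → loss $0.
$2980.4: same outcome either way → loss $0.
$1618: truthful gives $1349.9, deviation gives $0 → loss $1349.9.
Maximum loss: $1349.9.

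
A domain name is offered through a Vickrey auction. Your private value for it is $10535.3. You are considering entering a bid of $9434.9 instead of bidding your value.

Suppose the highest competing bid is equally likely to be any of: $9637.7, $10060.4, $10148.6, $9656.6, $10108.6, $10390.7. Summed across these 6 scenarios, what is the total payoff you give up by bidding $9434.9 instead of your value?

$3209.2

The deviation costs you only when the competing bid falls strictly between $9434.9 and $10535.3; elsewhere both bids give the same outcome.
$9637.7: truthful payoff $897.6, deviation payoff $0 → loss $897.6.
$10060.4: truthful payoff $474.9, deviation payoff $0 → loss $474.9.
$10148.6: truthful payoff $386.7, deviation payoff $0 → loss $386.7.
$9656.6: truthful payoff $878.7, deviation payoff $0 → loss $878.7.
$10108.6: truthful payoff $426.7, deviation payoff $0 → loss $426.7.
$10390.7: truthful payoff $144.6, deviation payoff $0 → loss $144.6.
Total loss = $897.6 + $474.9 + $386.7 + $878.7 + $426.7 + $144.6 = $3209.2.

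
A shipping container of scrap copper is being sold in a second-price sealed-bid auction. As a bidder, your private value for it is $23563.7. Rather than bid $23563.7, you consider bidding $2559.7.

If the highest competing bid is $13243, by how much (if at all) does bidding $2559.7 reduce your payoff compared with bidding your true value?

$10320.7

Bidding your value $23563.7: you win (since $23563.7 > $13243) and pay $13243. Payoff $10320.7.
Bidding $2559.7: you lose. Payoff $0.
The competing bid $13243 lies between your shaded bid and your value, so underbidding forfeits an item you could have won at a profitable price.
Loss from deviating = $10320.7 − ($0) = $10320.7.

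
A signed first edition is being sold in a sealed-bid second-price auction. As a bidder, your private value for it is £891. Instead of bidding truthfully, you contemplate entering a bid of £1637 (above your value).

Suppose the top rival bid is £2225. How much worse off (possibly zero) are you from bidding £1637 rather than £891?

£0

Bidding your value £891: you lose (since £891 < £2225). Payoff £0.
Bidding £1637: you lose. Payoff £0.
Difference = £0 − £0 = £0; both bids lead to the same outcome because the competing bid is above both your value and your alternative bid.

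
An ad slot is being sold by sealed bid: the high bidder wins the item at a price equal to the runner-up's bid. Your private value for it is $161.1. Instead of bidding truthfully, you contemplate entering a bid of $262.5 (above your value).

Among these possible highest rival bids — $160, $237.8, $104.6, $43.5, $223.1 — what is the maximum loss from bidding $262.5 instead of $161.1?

$160: same outcome either way → loss $0.
$237.8: truthful gives $0, deviation gives −$76.7 → loss $76.7.
$104.6: same outcome either way → loss $0.
$43.5: same outcome either way → loss $0.
$223.1: truthful gives $0, deviation gives −$62 → loss $62.
Maximum loss: $76.7.

$76.7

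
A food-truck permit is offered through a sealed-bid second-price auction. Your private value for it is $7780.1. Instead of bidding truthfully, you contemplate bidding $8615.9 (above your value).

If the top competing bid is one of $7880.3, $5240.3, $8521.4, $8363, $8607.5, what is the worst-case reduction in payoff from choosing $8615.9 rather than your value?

$7880.3: truthful gives $0, deviation gives −$100.2 → loss $100.2.
$5240.3: same outcome either way → loss $0.
$8521.4: truthful gives $0, deviation gives −$741.3 → loss $741.3.
$8363: truthful gives $0, deviation gives −$582.9 → loss $582.9.
$8607.5: truthful gives $0, deviation gives −$827.4 → loss $827.4.
Maximum loss: $827.4.

$827.4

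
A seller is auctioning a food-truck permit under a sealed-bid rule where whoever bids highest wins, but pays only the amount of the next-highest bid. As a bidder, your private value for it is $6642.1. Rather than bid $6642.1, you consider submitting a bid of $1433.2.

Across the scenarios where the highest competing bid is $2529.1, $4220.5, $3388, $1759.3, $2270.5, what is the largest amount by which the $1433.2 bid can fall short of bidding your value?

$2529.1: truthful gives $4113, deviation gives $0 → loss $4113.
$4220.5: truthful gives $2421.6, deviation gives $0 → loss $2421.6.
$3388: truthful gives $3254.1, deviation gives $0 → loss $3254.1.
$1759.3: truthful gives $4882.8, deviation gives $0 → loss $4882.8.
$2270.5: truthful gives $4371.6, deviation gives $0 → loss $4371.6.
Maximum loss: $4882.8.

$4882.8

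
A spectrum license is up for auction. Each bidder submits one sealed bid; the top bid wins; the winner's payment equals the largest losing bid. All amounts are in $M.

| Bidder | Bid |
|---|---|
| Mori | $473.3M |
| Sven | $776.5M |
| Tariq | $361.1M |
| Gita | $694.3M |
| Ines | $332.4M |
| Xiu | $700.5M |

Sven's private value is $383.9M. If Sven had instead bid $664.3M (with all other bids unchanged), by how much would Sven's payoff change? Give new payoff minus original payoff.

The highest bid among the other bidders is $700.5M; Sven's bid doesn't change that.
Original bid $776.5M: Sven is highest, pays the top rival bid $700.5M; payoff $383.9M − $700.5M = −$316.6M.
Alternative bid $664.3M: Sven is not highest (top rival bid is $700.5M); payoff $0M.
Change in payoff = $0M − (−$316.6M) = $316.6M.

$316.6M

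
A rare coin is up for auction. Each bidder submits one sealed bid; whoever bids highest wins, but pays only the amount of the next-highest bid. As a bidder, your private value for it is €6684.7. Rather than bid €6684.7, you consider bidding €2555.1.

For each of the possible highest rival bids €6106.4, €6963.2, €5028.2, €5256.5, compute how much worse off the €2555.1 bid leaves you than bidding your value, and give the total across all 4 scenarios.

The deviation costs you only when the competing bid falls strictly between €2555.1 and €6684.7; elsewhere both bids give the same outcome.
€6106.4: truthful payoff €578.3, deviation payoff €0 → loss €578.3.
€6963.2: outcomes coincide → loss €0.
€5028.2: truthful payoff €1656.5, deviation payoff €0 → loss €1656.5.
€5256.5: truthful payoff €1428.2, deviation payoff €0 → loss €1428.2.
Total loss = €578.3 + €1656.5 + €1428.2 = €3663.

€3663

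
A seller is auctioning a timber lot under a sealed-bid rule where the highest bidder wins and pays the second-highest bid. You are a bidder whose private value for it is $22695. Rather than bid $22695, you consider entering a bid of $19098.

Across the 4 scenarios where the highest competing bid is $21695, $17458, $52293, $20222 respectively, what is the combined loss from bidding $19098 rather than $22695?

$3473

The deviation costs you only when the competing bid falls strictly between $19098 and $22695; elsewhere both bids give the same outcome.
$21695: truthful payoff $1000, deviation payoff $0 → loss $1000.
$17458: outcomes coincide → loss $0.
$52293: outcomes coincide → loss $0.
$20222: truthful payoff $2473, deviation payoff $0 → loss $2473.
Total loss = $1000 + $2473 = $3473.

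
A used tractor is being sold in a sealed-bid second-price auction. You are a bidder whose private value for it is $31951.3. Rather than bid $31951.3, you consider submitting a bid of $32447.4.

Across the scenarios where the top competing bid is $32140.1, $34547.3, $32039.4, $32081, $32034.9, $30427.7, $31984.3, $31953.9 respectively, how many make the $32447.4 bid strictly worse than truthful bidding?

The deviation hurts exactly when the highest competing bid lies strictly between $31951.3 and $32447.4 — overbidding then wins at a price above your value.
$32140.1: inside the interval → strictly worse (loss $188.8).
$34547.3: above both → same outcome either way.
$32039.4: inside the interval → strictly worse (loss $88.1).
$32081: inside the interval → strictly worse (loss $129.7).
$32034.9: inside the interval → strictly worse (loss $83.6).
$30427.7: below both → same outcome either way.
$31984.3: inside the interval → strictly worse (loss $33).
$31953.9: inside the interval → strictly worse (loss $2.6).
Count: 6.

6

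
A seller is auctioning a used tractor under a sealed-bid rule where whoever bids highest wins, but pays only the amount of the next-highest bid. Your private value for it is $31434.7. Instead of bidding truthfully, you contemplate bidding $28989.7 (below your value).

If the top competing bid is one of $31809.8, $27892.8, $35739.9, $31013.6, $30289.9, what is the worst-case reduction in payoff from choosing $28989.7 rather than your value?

$1144.8

$31809.8: same outcome either way → loss $0.
$27892.8: same outcome either way → loss $0.
$35739.9: same outcome either way → loss $0.
$31013.6: truthful gives $421.1, deviation gives $0 → loss $421.1.
$30289.9: truthful gives $1144.8, deviation gives $0 → loss $1144.8.
Maximum loss: $1144.8.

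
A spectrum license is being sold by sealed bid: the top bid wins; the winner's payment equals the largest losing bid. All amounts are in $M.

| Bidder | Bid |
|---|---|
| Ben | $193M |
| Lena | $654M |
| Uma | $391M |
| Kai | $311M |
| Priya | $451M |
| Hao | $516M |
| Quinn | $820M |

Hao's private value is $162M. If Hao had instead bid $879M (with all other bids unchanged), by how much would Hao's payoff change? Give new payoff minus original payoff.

The highest bid among the other bidders is $820M; Hao's bid doesn't change that.
Original bid $516M: Hao is not highest (top rival bid is $820M); payoff $0M.
Alternative bid $879M: Hao is highest, pays the top rival bid $820M; payoff $162M − $820M = −$658M.
Change in payoff = −$658M − ($0M) = −$658M.

−$658M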